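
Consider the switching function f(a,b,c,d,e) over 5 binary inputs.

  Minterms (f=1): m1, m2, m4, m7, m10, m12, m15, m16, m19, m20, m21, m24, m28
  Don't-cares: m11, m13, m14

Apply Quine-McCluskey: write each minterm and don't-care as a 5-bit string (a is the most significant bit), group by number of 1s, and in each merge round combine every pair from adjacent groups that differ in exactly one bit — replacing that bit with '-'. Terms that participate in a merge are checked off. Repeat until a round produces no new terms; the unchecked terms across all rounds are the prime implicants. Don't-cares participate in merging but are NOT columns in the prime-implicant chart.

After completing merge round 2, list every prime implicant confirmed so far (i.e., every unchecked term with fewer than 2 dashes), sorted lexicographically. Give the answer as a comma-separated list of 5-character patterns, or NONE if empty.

[col 0] 00001, 00010*, 00100*, 00111*, 01010*, 01011*, 01100*, 01101*, 01110*, 01111*, 10000*, 10011, 10100*, 10101*, 11000*, 11100*
[col 1] -0100*, -1100*, 0-010, 0-100*, 0-111, 01-10*, 01-11*, 0101-*, 011-0*, 011-1*, 0110-*, 0111-*, 1-000*, 1-100*, 10-00*, 1010-, 11-00*
[col 2] --100, 01-1-, 011--, 1--00
Prime implicants: --100, 0-010, 0-111, 00001, 01-1-, 011--, 1--00, 10011, 1010-

0-010, 0-111, 00001, 10011, 1010-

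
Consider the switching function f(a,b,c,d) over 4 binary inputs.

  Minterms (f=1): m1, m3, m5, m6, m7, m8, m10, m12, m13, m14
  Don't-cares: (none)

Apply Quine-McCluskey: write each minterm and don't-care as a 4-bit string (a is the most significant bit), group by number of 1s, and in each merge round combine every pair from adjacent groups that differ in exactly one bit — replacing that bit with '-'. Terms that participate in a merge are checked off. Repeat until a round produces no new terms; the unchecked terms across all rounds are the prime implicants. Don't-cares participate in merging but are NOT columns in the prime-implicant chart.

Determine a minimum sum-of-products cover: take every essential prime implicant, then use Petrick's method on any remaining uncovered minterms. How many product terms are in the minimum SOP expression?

Round 0: 0001✓ 0011✓ 0101✓ 0110✓ 0111✓ 1000✓ 1010✓ 1100✓ 1101✓ 1110✓
Round 1: -101 -110 0-01✓ 0-11✓ 00-1✓ 01-1✓ 011- 1-00✓ 1-10✓ 10-0✓ 11-0✓ 110-
Round 2: 0--1 1--0
PIs = {-101, -110, 0--1, 011-, 1--0, 110-}
Coverage chart:
  m1: 0--1 ←essential
  m3: 0--1 ←essential
  m5: -101,0--1
  m6: -110,011-
  m7: 0--1,011-
  m8: 1--0 ←essential
  m10: 1--0 ←essential
  m12: 1--0,110-
  m13: -101,110-
  m14: -110,1--0
Essential: 0--1, 1--0
Petrick residual → -101, -110
Min cover (4 terms): bc'd + bcd' + a'd + ad'

4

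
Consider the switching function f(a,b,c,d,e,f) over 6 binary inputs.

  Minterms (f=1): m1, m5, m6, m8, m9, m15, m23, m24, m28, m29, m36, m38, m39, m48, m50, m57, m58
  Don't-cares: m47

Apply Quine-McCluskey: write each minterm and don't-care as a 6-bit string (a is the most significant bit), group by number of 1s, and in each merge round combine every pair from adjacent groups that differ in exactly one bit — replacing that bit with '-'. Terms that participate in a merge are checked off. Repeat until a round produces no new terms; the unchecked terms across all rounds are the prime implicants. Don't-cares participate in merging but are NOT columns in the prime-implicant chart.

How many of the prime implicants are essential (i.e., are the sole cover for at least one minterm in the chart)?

size-2^0 implicants → 000001(✓)  000101(✓)  000110(✓)  001000(✓)  001001(✓)  001111(✓)  010111  011000(✓)  011100(✓)  011101(✓)  100100(✓)  100110(✓)  100111(✓)  101111(✓)  110000(✓)  110010(✓)  111001  111010(✓)
size-2^1 implicants → -00110  -01111  0-1000  00-001  000-01  00100-  011-00  01110-  10-111  1001-0  10011-  11-010  1100-0
Unchecked terms (primes): -00110, -01111, 0-1000, 00-001, 000-01, 00100-, 010111, 011-00, 01110-, 10-111, 1001-0, 10011-, 11-010, 1100-0, 111001
Minterm coverage:
  m1 ⊆ 00-001,000-01
  m5 ⊆ 000-01 [E]
  m6 ⊆ -00110 [E]
  m8 ⊆ 0-1000,00100-
  m9 ⊆ 00-001,00100-
  m15 ⊆ -01111 [E]
  m23 ⊆ 010111 [E]
  m24 ⊆ 0-1000,011-00
  m28 ⊆ 011-00,01110-
  m29 ⊆ 01110- [E]
  m36 ⊆ 1001-0 [E]
  m38 ⊆ -00110,1001-0,10011-
  m39 ⊆ 10-111,10011-
  m48 ⊆ 1100-0 [E]
  m50 ⊆ 11-010,1100-0
  m57 ⊆ 111001 [E]
  m58 ⊆ 11-010 [E]
E = {-00110, -01111, 000-01, 010111, 01110-, 1001-0, 11-010, 1100-0, 111001}

9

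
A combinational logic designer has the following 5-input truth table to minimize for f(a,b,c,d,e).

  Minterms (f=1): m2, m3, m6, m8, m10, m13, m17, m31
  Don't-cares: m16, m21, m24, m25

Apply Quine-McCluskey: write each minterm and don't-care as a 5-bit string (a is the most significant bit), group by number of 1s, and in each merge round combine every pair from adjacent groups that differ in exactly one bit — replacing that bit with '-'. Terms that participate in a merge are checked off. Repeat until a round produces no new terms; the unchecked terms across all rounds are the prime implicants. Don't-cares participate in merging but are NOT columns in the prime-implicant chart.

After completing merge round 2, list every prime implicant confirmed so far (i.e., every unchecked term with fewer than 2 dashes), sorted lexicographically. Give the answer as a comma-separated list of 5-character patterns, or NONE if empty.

[col 0] 00010*, 00011*, 00110*, 01000*, 01010*, 01101, 10000*, 10001*, 10101*, 11000*, 11001*, 11111
[col 1] -1000, 0-010, 00-10, 0001-, 010-0, 1-000*, 1-001*, 10-01, 1000-*, 1100-*
[col 2] 1-00-
Prime implicants: -1000, 0-010, 00-10, 0001-, 010-0, 01101, 1-00-, 10-01, 11111

-1000, 0-010, 00-10, 0001-, 010-0, 01101, 10-01, 11111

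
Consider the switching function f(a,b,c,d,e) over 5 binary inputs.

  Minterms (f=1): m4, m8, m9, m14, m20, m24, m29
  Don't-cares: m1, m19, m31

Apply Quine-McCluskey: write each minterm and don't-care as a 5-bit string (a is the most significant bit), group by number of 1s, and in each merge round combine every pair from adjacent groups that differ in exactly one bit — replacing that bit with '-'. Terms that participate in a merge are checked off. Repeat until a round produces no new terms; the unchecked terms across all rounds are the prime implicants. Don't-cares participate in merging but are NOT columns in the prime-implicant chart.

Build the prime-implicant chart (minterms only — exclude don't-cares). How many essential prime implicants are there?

4

[col 0] 00001*, 00100*, 01000*, 01001*, 01110, 10011, 10100*, 11000*, 11101*, 11111*
[col 1] -0100, -1000, 0-001, 0100-, 111-1
Prime implicants: -0100, -1000, 0-001, 0100-, 01110, 10011, 111-1
PI chart (minterm → PIs covering it):
  4 | -0100  (sole → essential)
  8 | -1000,0100-
  9 | 0-001,0100-
  14 | 01110  (sole → essential)
  20 | -0100  (sole → essential)
  24 | -1000  (sole → essential)
  29 | 111-1  (sole → essential)
Essential prime implicants: -0100, -1000, 01110, 111-1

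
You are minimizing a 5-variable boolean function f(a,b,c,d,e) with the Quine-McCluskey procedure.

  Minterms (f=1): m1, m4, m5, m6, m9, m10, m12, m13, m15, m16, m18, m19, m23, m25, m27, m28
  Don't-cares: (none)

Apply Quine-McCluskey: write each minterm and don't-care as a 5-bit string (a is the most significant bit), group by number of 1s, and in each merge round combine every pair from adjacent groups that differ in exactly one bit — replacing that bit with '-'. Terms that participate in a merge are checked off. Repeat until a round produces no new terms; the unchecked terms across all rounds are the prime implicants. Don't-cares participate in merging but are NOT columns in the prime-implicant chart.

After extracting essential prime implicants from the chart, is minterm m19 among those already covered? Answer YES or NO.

YES

[col 0] 00001*, 00100*, 00101*, 00110*, 01001*, 01010, 01100*, 01101*, 01111*, 10000*, 10010*, 10011*, 10111*, 11001*, 11011*, 11100*
[col 1] -1001, -1100, 0-001*, 0-100*, 0-101*, 00-01*, 001-0, 0010-*, 01-01*, 011-1, 0110-*, 1-011, 10-11, 100-0, 1001-, 110-1
[col 2] 0--01, 0-10-
Prime implicants: -1001, -1100, 0--01, 0-10-, 001-0, 01010, 011-1, 1-011, 10-11, 100-0, 1001-, 110-1
PI chart (minterm → PIs covering it):
  1 | 0--01  (sole → essential)
  4 | 0-10-,001-0
  5 | 0--01,0-10-
  6 | 001-0  (sole → essential)
  9 | -1001,0--01
  10 | 01010  (sole → essential)
  12 | -1100,0-10-
  13 | 0--01,0-10-,011-1
  15 | 011-1  (sole → essential)
  16 | 100-0  (sole → essential)
  18 | 100-0,1001-
  19 | 1-011,10-11,1001-
  23 | 10-11  (sole → essential)
  25 | -1001,110-1
  27 | 1-011,110-1
  28 | -1100  (sole → essential)
Essential prime implicants: -1100, 0--01, 001-0, 01010, 011-1, 10-11, 100-0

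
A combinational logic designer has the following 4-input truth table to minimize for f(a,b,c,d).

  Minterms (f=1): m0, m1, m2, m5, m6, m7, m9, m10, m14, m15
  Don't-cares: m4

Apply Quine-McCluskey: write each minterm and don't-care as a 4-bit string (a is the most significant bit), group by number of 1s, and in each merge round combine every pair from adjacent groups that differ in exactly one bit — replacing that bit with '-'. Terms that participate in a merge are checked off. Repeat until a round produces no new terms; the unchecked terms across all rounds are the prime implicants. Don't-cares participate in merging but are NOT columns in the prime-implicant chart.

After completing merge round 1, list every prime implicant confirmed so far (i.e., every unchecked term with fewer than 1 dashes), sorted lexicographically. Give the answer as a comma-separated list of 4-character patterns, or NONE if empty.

NONE

Round 0: 0000✓ 0001✓ 0010✓ 0100✓ 0101✓ 0110✓ 0111✓ 1001✓ 1010✓ 1110✓ 1111✓
Round 1: -001 -010✓ -110✓ -111✓ 0-00✓ 0-01✓ 0-10✓ 00-0✓ 000-✓ 01-0✓ 01-1✓ 010-✓ 011-✓ 1-10✓ 111-✓
Round 2: --10 -11- 0--0 0-0- 01--
PIs = {--10, -001, -11-, 0--0, 0-0-, 01--}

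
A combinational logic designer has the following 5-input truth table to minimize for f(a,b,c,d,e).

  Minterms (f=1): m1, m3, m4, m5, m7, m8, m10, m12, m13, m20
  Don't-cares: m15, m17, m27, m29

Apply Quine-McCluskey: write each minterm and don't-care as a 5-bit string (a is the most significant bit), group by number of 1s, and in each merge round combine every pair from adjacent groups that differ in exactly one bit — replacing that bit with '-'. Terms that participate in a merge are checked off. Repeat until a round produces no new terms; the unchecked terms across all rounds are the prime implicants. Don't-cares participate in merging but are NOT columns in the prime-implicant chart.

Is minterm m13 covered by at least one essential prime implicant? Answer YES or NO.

NO

[col 0] 00001*, 00011*, 00100*, 00101*, 00111*, 01000*, 01010*, 01100*, 01101*, 01111*, 10001*, 10100*, 11011, 11101*
[col 1] -0001, -0100, -1101, 0-100*, 0-101*, 0-111*, 00-01*, 00-11*, 000-1*, 001-1*, 0010-*, 01-00, 010-0, 011-1*, 0110-*
[col 2] 0-1-1, 0-10-, 00--1
Prime implicants: -0001, -0100, -1101, 0-1-1, 0-10-, 00--1, 01-00, 010-0, 11011
PI chart (minterm → PIs covering it):
  1 | -0001,00--1
  3 | 00--1  (sole → essential)
  4 | -0100,0-10-
  5 | 0-1-1,0-10-,00--1
  7 | 0-1-1,00--1
  8 | 01-00,010-0
  10 | 010-0  (sole → essential)
  12 | 0-10-,01-00
  13 | -1101,0-1-1,0-10-
  20 | -0100  (sole → essential)
Essential prime implicants: -0100, 00--1, 010-0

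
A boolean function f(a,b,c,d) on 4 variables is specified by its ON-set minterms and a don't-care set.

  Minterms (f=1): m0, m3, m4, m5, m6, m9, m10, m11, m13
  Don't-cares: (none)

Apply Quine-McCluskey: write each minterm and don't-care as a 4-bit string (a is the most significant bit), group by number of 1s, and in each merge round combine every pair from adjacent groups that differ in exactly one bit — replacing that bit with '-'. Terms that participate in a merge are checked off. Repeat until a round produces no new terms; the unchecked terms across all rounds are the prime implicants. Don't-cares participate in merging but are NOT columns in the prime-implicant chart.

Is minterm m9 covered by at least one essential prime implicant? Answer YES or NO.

NO

size-2^0 implicants → 0000(✓)  0011(✓)  0100(✓)  0101(✓)  0110(✓)  1001(✓)  1010(✓)  1011(✓)  1101(✓)
size-2^1 implicants → -011  -101  0-00  01-0  010-  1-01  10-1  101-
Unchecked terms (primes): -011, -101, 0-00, 01-0, 010-, 1-01, 10-1, 101-
Minterm coverage:
  m0 ⊆ 0-00 [E]
  m3 ⊆ -011 [E]
  m4 ⊆ 0-00,01-0,010-
  m5 ⊆ -101,010-
  m6 ⊆ 01-0 [E]
  m9 ⊆ 1-01,10-1
  m10 ⊆ 101- [E]
  m11 ⊆ -011,10-1,101-
  m13 ⊆ -101,1-01
E = {-011, 0-00, 01-0, 101-}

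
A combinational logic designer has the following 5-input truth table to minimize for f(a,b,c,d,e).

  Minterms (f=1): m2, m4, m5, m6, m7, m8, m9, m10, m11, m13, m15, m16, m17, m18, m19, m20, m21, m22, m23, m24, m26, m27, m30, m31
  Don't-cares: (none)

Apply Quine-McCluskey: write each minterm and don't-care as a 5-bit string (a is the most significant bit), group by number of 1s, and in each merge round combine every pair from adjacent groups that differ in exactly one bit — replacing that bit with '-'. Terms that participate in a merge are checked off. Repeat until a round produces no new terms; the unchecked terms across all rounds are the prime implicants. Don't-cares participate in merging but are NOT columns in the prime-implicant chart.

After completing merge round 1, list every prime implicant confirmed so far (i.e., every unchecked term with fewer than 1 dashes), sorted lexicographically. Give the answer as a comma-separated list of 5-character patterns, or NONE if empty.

size-2^0 implicants → 00010(✓)  00100(✓)  00101(✓)  00110(✓)  00111(✓)  01000(✓)  01001(✓)  01010(✓)  01011(✓)  01101(✓)  01111(✓)  10000(✓)  10001(✓)  10010(✓)  10011(✓)  10100(✓)  10101(✓)  10110(✓)  10111(✓)  11000(✓)  11010(✓)  11011(✓)  11110(✓)  11111(✓)
size-2^1 implicants → -0010(✓)  -0100(✓)  -0101(✓)  -0110(✓)  -0111(✓)  -1000(✓)  -1010(✓)  -1011(✓)  -1111(✓)  0-010(✓)  0-101(✓)  0-111(✓)  00-10(✓)  001-0(✓)  001-1(✓)  0010-(✓)  0011-(✓)  01-01(✓)  01-11(✓)  010-0(✓)  010-1(✓)  0100-(✓)  0101-(✓)  011-1(✓)  1-000(✓)  1-010(✓)  1-011(✓)  1-110(✓)  1-111(✓)  10-00(✓)  10-01(✓)  10-10(✓)  10-11(✓)  100-0(✓)  100-1(✓)  1000-(✓)  1001-(✓)  101-0(✓)  101-1(✓)  1010-(✓)  1011-(✓)  11-10(✓)  11-11(✓)  110-0(✓)  1101-(✓)  1111-(✓)
size-2^2 implicants → --010  --111  -0-10  -01-0(✓)  -01-1(✓)  -010-(✓)  -011-(✓)  -1-11  -10-0  -101-  0-1-1  001--(✓)  01--1  010--  1--10(✓)  1--11(✓)  1-0-0  1-01-(✓)  1-11-(✓)  10--0(✓)  10--1(✓)  10-0-(✓)  10-1-(✓)  100--(✓)  101--(✓)  11-1-(✓)
size-2^3 implicants → -01--  1--1-  10---
Unchecked terms (primes): --010, --111, -0-10, -01--, -1-11, -10-0, -101-, 0-1-1, 01--1, 010--, 1--1-, 1-0-0, 10---

NONE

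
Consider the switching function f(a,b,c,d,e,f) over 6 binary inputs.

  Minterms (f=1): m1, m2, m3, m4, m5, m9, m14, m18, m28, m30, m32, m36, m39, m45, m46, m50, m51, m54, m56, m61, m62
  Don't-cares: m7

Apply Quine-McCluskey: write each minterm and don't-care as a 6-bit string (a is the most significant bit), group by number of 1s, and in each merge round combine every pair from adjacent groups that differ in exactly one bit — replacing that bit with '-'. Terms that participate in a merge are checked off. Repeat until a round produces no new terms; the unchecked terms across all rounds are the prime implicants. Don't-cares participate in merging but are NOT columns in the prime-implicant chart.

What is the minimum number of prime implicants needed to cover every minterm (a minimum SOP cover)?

Round 0: 000001✓ 000010✓ 000011✓ 000100✓ 000101✓ 000111✓ 001001✓ 001110✓ 010010✓ 011100✓ 011110✓ 100000✓ 100100✓ 100111✓ 101101✓ 101110✓ 110010✓ 110011✓ 110110✓ 111000 111101✓ 111110✓
Round 1: -00100 -00111 -01110✓ -10010 -11110✓ 0-0010 0-1110✓ 00-001 000-01✓ 000-11✓ 0000-1✓ 00001- 0001-1✓ 00010- 0111-0 1-1101 1-1110✓ 100-00 11-110 110-10 11001-
Round 2: --1110 000--1
PIs = {--1110, -00100, -00111, -10010, 0-0010, 00-001, 000--1, 00001-, 00010-, 0111-0, 1-1101, 100-00, 11-110, 110-10, 11001-, 111000}
Coverage chart:
  m1: 00-001,000--1
  m2: 0-0010,00001-
  m3: 000--1,00001-
  m4: -00100,00010-
  m5: 000--1,00010-
  m9: 00-001 ←essential
  m14: --1110 ←essential
  m18: -10010,0-0010
  m28: 0111-0 ←essential
  m30: --1110,0111-0
  m32: 100-00 ←essential
  m36: -00100,100-00
  m39: -00111 ←essential
  m45: 1-1101 ←essential
  m46: --1110 ←essential
  m50: -10010,110-10,11001-
  m51: 11001- ←essential
  m54: 11-110,110-10
  m56: 111000 ←essential
  m61: 1-1101 ←essential
  m62: --1110,11-110
Essential: --1110, -00111, 00-001, 0111-0, 1-1101, 100-00, 11001-, 111000
Petrick residual → -00100, 0-0010, 000--1, 11-110
Min cover (12 terms): cdef' + b'c'de'f' + b'c'def + a'c'd'ef' + a'b'd'e'f + a'b'c'f + a'bcdf' + acde'f + ab'c'e'f' + abdef' + abc'd'e + abcd'e'f'

12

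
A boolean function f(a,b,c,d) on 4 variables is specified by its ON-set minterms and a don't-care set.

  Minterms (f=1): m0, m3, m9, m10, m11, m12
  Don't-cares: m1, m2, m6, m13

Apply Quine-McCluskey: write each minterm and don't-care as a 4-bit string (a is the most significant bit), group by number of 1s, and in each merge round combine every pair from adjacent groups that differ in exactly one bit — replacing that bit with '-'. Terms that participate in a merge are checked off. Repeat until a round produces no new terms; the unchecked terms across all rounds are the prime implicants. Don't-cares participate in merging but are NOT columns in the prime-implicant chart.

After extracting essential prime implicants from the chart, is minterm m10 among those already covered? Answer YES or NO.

YES

size-2^0 implicants → 0000(✓)  0001(✓)  0010(✓)  0011(✓)  0110(✓)  1001(✓)  1010(✓)  1011(✓)  1100(✓)  1101(✓)
size-2^1 implicants → -001(✓)  -010(✓)  -011(✓)  0-10  00-0(✓)  00-1(✓)  000-(✓)  001-(✓)  1-01  10-1(✓)  101-(✓)  110-
size-2^2 implicants → -0-1  -01-  00--
Unchecked terms (primes): -0-1, -01-, 0-10, 00--, 1-01, 110-
Minterm coverage:
  m0 ⊆ 00-- [E]
  m3 ⊆ -0-1,-01-,00--
  m9 ⊆ -0-1,1-01
  m10 ⊆ -01- [E]
  m11 ⊆ -0-1,-01-
  m12 ⊆ 110- [E]
E = {-01-, 00--, 110-}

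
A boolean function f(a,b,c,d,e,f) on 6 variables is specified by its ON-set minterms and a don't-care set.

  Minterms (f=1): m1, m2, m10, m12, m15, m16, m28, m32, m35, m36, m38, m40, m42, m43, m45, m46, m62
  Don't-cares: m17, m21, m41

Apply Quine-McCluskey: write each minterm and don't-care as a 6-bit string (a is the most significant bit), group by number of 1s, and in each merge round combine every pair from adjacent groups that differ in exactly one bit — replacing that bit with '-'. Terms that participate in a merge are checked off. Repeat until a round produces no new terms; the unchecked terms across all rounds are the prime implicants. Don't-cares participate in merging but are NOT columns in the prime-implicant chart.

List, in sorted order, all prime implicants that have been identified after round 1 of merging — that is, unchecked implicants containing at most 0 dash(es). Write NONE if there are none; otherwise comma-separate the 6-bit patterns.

size-2^0 implicants → 000001(✓)  000010(✓)  001010(✓)  001100(✓)  001111  010000(✓)  010001(✓)  010101(✓)  011100(✓)  100000(✓)  100011(✓)  100100(✓)  100110(✓)  101000(✓)  101001(✓)  101010(✓)  101011(✓)  101101(✓)  101110(✓)  111110(✓)
size-2^1 implicants → -01010  0-0001  0-1100  00-010  010-01  01000-  1-1110  10-000  10-011  10-110  100-00  1001-0  101-01  101-10  1010-0(✓)  1010-1(✓)  10100-(✓)  10101-(✓)
size-2^2 implicants → 1010--
Unchecked terms (primes): -01010, 0-0001, 0-1100, 00-010, 001111, 010-01, 01000-, 1-1110, 10-000, 10-011, 10-110, 100-00, 1001-0, 101-01, 101-10, 1010--

001111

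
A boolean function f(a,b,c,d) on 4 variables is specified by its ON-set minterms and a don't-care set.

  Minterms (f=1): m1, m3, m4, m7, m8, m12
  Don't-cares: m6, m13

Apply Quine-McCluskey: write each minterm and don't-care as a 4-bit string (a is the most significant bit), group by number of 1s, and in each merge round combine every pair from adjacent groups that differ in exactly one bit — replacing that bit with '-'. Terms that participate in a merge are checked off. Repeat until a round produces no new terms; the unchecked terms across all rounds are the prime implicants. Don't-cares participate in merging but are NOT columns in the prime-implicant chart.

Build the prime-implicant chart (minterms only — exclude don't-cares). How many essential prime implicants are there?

size-2^0 implicants → 0001(✓)  0011(✓)  0100(✓)  0110(✓)  0111(✓)  1000(✓)  1100(✓)  1101(✓)
size-2^1 implicants → -100  0-11  00-1  01-0  011-  1-00  110-
Unchecked terms (primes): -100, 0-11, 00-1, 01-0, 011-, 1-00, 110-
Minterm coverage:
  m1 ⊆ 00-1 [E]
  m3 ⊆ 0-11,00-1
  m4 ⊆ -100,01-0
  m7 ⊆ 0-11,011-
  m8 ⊆ 1-00 [E]
  m12 ⊆ -100,1-00,110-
E = {00-1, 1-00}

2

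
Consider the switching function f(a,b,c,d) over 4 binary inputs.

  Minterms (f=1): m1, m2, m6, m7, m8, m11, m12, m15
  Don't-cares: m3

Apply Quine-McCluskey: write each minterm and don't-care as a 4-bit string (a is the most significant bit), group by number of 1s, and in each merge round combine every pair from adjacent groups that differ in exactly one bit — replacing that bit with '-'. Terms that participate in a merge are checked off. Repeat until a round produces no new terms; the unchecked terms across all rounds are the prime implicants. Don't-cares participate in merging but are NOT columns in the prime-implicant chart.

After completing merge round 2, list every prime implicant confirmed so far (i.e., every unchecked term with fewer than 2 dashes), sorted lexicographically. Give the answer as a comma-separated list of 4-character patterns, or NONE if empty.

size-2^0 implicants → 0001(✓)  0010(✓)  0011(✓)  0110(✓)  0111(✓)  1000(✓)  1011(✓)  1100(✓)  1111(✓)
size-2^1 implicants → -011(✓)  -111(✓)  0-10(✓)  0-11(✓)  00-1  001-(✓)  011-(✓)  1-00  1-11(✓)
size-2^2 implicants → --11  0-1-
Unchecked terms (primes): --11, 0-1-, 00-1, 1-00

00-1, 1-00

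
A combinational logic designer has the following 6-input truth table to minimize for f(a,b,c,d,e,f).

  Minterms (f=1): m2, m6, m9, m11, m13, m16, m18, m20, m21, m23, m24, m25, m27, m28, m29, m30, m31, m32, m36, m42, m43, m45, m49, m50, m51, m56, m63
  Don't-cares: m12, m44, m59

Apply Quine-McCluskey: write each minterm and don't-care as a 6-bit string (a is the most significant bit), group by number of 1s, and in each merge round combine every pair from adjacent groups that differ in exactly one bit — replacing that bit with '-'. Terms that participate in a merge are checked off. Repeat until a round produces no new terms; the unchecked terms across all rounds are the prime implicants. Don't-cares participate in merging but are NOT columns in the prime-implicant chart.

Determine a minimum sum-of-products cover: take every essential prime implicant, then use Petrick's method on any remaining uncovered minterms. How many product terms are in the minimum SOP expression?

12

size-2^0 implicants → 000010(✓)  000110(✓)  001001(✓)  001011(✓)  001100(✓)  001101(✓)  010000(✓)  010010(✓)  010100(✓)  010101(✓)  010111(✓)  011000(✓)  011001(✓)  011011(✓)  011100(✓)  011101(✓)  011110(✓)  011111(✓)  100000(✓)  100100(✓)  101010(✓)  101011(✓)  101100(✓)  101101(✓)  110001(✓)  110010(✓)  110011(✓)  111000(✓)  111011(✓)  111111(✓)
size-2^1 implicants → -01011(✓)  -01100(✓)  -01101(✓)  -10010  -11000  -11011(✓)  -11111(✓)  0-0010  0-1001(✓)  0-1011(✓)  0-1100(✓)  0-1101(✓)  000-10  001-01(✓)  0010-1(✓)  00110-(✓)  01-000(✓)  01-100(✓)  01-101(✓)  01-111(✓)  010-00(✓)  0100-0  0101-1(✓)  01010-(✓)  011-00(✓)  011-01(✓)  011-11(✓)  0110-1(✓)  01100-(✓)  0111-0(✓)  0111-1(✓)  01110-(✓)  01111-(✓)  1-1011(✓)  10-100  100-00  10101-  10110-(✓)  11-011  1100-1  11001-  111-11(✓)
size-2^2 implicants → --1011  -0110-  -11-11  0-1-01  0-10-1  0-110-  01--00  01-1-1  01-10-  011--1  011-0-  0111--
Unchecked terms (primes): --1011, -0110-, -10010, -11-11, -11000, 0-0010, 0-1-01, 0-10-1, 0-110-, 000-10, 01--00, 01-1-1, 01-10-, 0100-0, 011--1, 011-0-, 0111--, 10-100, 100-00, 10101-, 11-011, 1100-1, 11001-
Minterm coverage:
  m2 ⊆ 0-0010,000-10
  m6 ⊆ 000-10 [E]
  m9 ⊆ 0-1-01,0-10-1
  m11 ⊆ --1011,0-10-1
  m13 ⊆ -0110-,0-1-01,0-110-
  m16 ⊆ 01--00,0100-0
  m18 ⊆ -10010,0-0010,0100-0
  m20 ⊆ 01--00,01-10-
  m21 ⊆ 01-1-1,01-10-
  m23 ⊆ 01-1-1 [E]
  m24 ⊆ -11000,01--00,011-0-
  m25 ⊆ 0-1-01,0-10-1,011--1,011-0-
  m27 ⊆ --1011,-11-11,0-10-1,011--1
  m28 ⊆ 0-110-,01--00,01-10-,011-0-,0111--
  m29 ⊆ 0-1-01,0-110-,01-1-1,01-10-,011--1,011-0-,0111--
  m30 ⊆ 0111-- [E]
  m31 ⊆ -11-11,01-1-1,011--1,0111--
  m32 ⊆ 100-00 [E]
  m36 ⊆ 10-100,100-00
  m42 ⊆ 10101- [E]
  m43 ⊆ --1011,10101-
  m45 ⊆ -0110- [E]
  m49 ⊆ 1100-1 [E]
  m50 ⊆ -10010,11001-
  m51 ⊆ 11-011,1100-1,11001-
  m56 ⊆ -11000 [E]
  m63 ⊆ -11-11 [E]
E = {-0110-, -11-11, -11000, 000-10, 01-1-1, 0111--, 100-00, 10101-, 1100-1}
Petrick residual → -10010, 0-10-1, 01--00
Cover = b'cde' + bc'd'ef' + bcef + bcd'e'f' + a'cd'f + a'b'c'ef' + a'be'f' + a'bdf + a'bcd + ab'c'e'f' + ab'cd'e + abc'd'f  |cover|=12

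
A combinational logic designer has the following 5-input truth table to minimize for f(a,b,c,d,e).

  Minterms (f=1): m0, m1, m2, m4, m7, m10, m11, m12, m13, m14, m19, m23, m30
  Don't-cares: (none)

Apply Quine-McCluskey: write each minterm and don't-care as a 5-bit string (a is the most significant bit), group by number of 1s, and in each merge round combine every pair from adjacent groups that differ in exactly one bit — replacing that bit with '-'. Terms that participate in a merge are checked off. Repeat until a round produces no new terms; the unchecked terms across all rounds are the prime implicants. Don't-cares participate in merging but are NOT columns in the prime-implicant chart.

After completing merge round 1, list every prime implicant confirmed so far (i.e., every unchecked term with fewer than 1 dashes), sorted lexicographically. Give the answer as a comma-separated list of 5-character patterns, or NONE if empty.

[col 0] 00000*, 00001*, 00010*, 00100*, 00111*, 01010*, 01011*, 01100*, 01101*, 01110*, 10011*, 10111*, 11110*
[col 1] -0111, -1110, 0-010, 0-100, 00-00, 000-0, 0000-, 01-10, 0101-, 011-0, 0110-, 10-11
Prime implicants: -0111, -1110, 0-010, 0-100, 00-00, 000-0, 0000-, 01-10, 0101-, 011-0, 0110-, 10-11

NONE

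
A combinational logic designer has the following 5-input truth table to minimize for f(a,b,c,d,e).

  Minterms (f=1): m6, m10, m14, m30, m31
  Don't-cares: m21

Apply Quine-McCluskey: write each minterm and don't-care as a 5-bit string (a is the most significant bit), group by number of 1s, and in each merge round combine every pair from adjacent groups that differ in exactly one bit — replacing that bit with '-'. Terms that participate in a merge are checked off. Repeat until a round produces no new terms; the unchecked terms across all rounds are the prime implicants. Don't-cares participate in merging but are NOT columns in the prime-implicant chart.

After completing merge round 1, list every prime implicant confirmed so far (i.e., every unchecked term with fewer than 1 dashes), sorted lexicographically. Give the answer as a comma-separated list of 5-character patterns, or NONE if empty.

10101

size-2^0 implicants → 00110(✓)  01010(✓)  01110(✓)  10101  11110(✓)  11111(✓)
size-2^1 implicants → -1110  0-110  01-10  1111-
Unchecked terms (primes): -1110, 0-110, 01-10, 10101, 1111-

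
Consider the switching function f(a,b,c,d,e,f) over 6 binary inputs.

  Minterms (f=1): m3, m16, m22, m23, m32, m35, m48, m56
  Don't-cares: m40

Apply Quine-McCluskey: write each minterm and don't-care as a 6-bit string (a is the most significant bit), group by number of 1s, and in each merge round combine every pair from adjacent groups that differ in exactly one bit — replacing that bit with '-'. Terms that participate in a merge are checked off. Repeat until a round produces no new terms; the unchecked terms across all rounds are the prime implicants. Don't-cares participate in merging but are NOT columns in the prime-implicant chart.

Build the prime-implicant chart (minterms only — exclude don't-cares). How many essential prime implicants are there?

4

size-2^0 implicants → 000011(✓)  010000(✓)  010110(✓)  010111(✓)  100000(✓)  100011(✓)  101000(✓)  110000(✓)  111000(✓)
size-2^1 implicants → -00011  -10000  01011-  1-0000(✓)  1-1000(✓)  10-000(✓)  11-000(✓)
size-2^2 implicants → 1--000
Unchecked terms (primes): -00011, -10000, 01011-, 1--000
Minterm coverage:
  m3 ⊆ -00011 [E]
  m16 ⊆ -10000 [E]
  m22 ⊆ 01011- [E]
  m23 ⊆ 01011- [E]
  m32 ⊆ 1--000 [E]
  m35 ⊆ -00011 [E]
  m48 ⊆ -10000,1--000
  m56 ⊆ 1--000 [E]
E = {-00011, -10000, 01011-, 1--000}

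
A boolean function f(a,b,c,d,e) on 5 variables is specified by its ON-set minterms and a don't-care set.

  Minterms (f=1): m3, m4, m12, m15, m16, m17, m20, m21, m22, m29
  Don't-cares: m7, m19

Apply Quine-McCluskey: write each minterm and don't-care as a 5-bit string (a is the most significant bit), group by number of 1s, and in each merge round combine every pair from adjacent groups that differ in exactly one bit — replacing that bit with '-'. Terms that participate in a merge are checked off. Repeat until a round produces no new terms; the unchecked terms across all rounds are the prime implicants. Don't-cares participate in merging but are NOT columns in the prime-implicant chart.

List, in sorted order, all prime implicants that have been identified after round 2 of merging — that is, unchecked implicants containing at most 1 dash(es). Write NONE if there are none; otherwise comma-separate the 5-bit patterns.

size-2^0 implicants → 00011(✓)  00100(✓)  00111(✓)  01100(✓)  01111(✓)  10000(✓)  10001(✓)  10011(✓)  10100(✓)  10101(✓)  10110(✓)  11101(✓)
size-2^1 implicants → -0011  -0100  0-100  0-111  00-11  1-101  10-00(✓)  10-01(✓)  100-1  1000-(✓)  101-0  1010-(✓)
size-2^2 implicants → 10-0-
Unchecked terms (primes): -0011, -0100, 0-100, 0-111, 00-11, 1-101, 10-0-, 100-1, 101-0

-0011, -0100, 0-100, 0-111, 00-11, 1-101, 100-1, 101-0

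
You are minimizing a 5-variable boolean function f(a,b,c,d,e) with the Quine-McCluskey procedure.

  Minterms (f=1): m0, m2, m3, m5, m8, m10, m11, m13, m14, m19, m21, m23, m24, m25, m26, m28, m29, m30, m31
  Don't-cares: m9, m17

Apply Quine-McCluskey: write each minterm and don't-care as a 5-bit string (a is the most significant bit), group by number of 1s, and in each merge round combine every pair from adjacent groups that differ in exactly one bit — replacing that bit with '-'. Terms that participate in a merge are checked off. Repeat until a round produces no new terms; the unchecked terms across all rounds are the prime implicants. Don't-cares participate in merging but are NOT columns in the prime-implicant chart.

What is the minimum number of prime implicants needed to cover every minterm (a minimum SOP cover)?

7

size-2^0 implicants → 00000(✓)  00010(✓)  00011(✓)  00101(✓)  01000(✓)  01001(✓)  01010(✓)  01011(✓)  01101(✓)  01110(✓)  10001(✓)  10011(✓)  10101(✓)  10111(✓)  11000(✓)  11001(✓)  11010(✓)  11100(✓)  11101(✓)  11110(✓)  11111(✓)
size-2^1 implicants → -0011  -0101(✓)  -1000(✓)  -1001(✓)  -1010(✓)  -1101(✓)  -1110(✓)  0-000(✓)  0-010(✓)  0-011(✓)  0-101(✓)  000-0(✓)  0001-(✓)  01-01(✓)  01-10(✓)  010-0(✓)  010-1(✓)  0100-(✓)  0101-(✓)  1-001(✓)  1-101(✓)  1-111(✓)  10-01(✓)  10-11(✓)  100-1(✓)  101-1(✓)  11-00(✓)  11-01(✓)  11-10(✓)  110-0(✓)  1100-(✓)  111-0(✓)  111-1(✓)  1110-(✓)  1111-(✓)
size-2^2 implicants → --101  -1-01  -1-10  -10-0  -100-  0-0-0  0-01-  010--  1--01  1-1-1  10--1  11--0  11-0-  111--
Unchecked terms (primes): --101, -0011, -1-01, -1-10, -10-0, -100-, 0-0-0, 0-01-, 010--, 1--01, 1-1-1, 10--1, 11--0, 11-0-, 111--
Minterm coverage:
  m0 ⊆ 0-0-0 [E]
  m2 ⊆ 0-0-0,0-01-
  m3 ⊆ -0011,0-01-
  m5 ⊆ --101 [E]
  m8 ⊆ -10-0,-100-,0-0-0,010--
  m10 ⊆ -1-10,-10-0,0-0-0,0-01-,010--
  m11 ⊆ 0-01-,010--
  m13 ⊆ --101,-1-01
  m14 ⊆ -1-10 [E]
  m19 ⊆ -0011,10--1
  m21 ⊆ --101,1--01,1-1-1,10--1
  m23 ⊆ 1-1-1,10--1
  m24 ⊆ -10-0,-100-,11--0,11-0-
  m25 ⊆ -1-01,-100-,1--01,11-0-
  m26 ⊆ -1-10,-10-0,11--0
  m28 ⊆ 11--0,11-0-,111--
  m29 ⊆ --101,-1-01,1--01,1-1-1,11-0-,111--
  m30 ⊆ -1-10,11--0,111--
  m31 ⊆ 1-1-1,111--
E = {--101, -1-10, 0-0-0}
Petrick residual → -0011, 0-01-, 1-1-1, 11-0-
Cover = cd'e + b'c'de + bde' + a'c'e' + a'c'd + ace + abd'  |cover|=7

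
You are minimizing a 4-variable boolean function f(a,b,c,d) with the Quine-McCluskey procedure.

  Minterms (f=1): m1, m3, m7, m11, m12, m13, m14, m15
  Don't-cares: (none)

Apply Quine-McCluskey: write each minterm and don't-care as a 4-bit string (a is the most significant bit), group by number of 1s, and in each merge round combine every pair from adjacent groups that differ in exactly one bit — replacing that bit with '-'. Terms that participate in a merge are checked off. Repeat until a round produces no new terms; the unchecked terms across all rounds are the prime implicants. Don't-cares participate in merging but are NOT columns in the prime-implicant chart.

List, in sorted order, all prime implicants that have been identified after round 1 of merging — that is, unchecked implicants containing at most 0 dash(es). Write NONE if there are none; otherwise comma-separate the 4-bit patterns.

Round 0: 0001✓ 0011✓ 0111✓ 1011✓ 1100✓ 1101✓ 1110✓ 1111✓
Round 1: -011✓ -111✓ 0-11✓ 00-1 1-11✓ 11-0✓ 11-1✓ 110-✓ 111-✓
Round 2: --11 11--
PIs = {--11, 00-1, 11--}

NONE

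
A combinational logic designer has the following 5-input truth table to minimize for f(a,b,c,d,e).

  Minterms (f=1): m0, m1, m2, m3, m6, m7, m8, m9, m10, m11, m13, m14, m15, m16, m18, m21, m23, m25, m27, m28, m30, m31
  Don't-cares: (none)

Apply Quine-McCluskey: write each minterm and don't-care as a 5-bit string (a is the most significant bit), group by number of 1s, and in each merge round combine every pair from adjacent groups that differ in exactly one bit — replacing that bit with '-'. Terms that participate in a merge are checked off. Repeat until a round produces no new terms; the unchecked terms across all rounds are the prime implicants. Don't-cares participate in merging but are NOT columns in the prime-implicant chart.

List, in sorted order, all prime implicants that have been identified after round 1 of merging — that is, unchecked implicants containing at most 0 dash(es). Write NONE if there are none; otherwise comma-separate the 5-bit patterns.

Round 0: 00000✓ 00001✓ 00010✓ 00011✓ 00110✓ 00111✓ 01000✓ 01001✓ 01010✓ 01011✓ 01101✓ 01110✓ 01111✓ 10000✓ 10010✓ 10101✓ 10111✓ 11001✓ 11011✓ 11100✓ 11110✓ 11111✓
Round 1: -0000✓ -0010✓ -0111✓ -1001✓ -1011✓ -1110✓ -1111✓ 0-000✓ 0-001✓ 0-010✓ 0-011✓ 0-110✓ 0-111✓ 00-10✓ 00-11✓ 000-0✓ 000-1✓ 0000-✓ 0001-✓ 0011-✓ 01-01✓ 01-10✓ 01-11✓ 010-0✓ 010-1✓ 0100-✓ 0101-✓ 011-1✓ 0111-✓ 1-111✓ 100-0✓ 101-1 11-11✓ 110-1✓ 111-0 1111-✓
Round 2: --111 -00-0 -1-11 -10-1 -111- 0--10✓ 0--11✓ 0-0-0✓ 0-0-1✓ 0-00-✓ 0-01-✓ 0-11-✓ 00-1-✓ 000--✓ 01--1 01-1-✓ 010--✓
Round 3: 0--1- 0-0--
PIs = {--111, -00-0, -1-11, -10-1, -111-, 0--1-, 0-0--, 01--1, 101-1, 111-0}

NONE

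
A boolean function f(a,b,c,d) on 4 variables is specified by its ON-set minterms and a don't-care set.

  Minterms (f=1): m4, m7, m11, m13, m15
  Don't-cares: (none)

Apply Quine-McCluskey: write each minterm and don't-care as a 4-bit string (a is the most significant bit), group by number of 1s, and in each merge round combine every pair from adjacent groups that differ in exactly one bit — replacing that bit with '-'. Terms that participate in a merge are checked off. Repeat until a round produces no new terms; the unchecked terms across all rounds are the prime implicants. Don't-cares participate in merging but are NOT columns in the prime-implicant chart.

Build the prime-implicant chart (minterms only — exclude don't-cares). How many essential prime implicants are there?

4

Round 0: 0100 0111✓ 1011✓ 1101✓ 1111✓
Round 1: -111 1-11 11-1
PIs = {-111, 0100, 1-11, 11-1}
Coverage chart:
  m4: 0100 ←essential
  m7: -111 ←essential
  m11: 1-11 ←essential
  m13: 11-1 ←essential
  m15: -111,1-11,11-1
Essential: -111, 0100, 1-11, 11-1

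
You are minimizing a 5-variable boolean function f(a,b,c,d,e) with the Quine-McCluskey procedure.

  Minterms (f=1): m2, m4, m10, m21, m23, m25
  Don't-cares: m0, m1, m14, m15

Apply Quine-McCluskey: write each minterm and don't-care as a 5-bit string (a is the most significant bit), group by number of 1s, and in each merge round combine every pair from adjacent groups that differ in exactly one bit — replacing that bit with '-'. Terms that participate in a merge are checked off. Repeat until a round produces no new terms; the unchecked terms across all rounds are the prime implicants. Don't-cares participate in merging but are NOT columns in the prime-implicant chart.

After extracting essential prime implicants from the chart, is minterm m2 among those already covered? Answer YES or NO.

[col 0] 00000*, 00001*, 00010*, 00100*, 01010*, 01110*, 01111*, 10101*, 10111*, 11001
[col 1] 0-010, 00-00, 000-0, 0000-, 01-10, 0111-, 101-1
Prime implicants: 0-010, 00-00, 000-0, 0000-, 01-10, 0111-, 101-1, 11001
PI chart (minterm → PIs covering it):
  2 | 0-010,000-0
  4 | 00-00  (sole → essential)
  10 | 0-010,01-10
  21 | 101-1  (sole → essential)
  23 | 101-1  (sole → essential)
  25 | 11001  (sole → essential)
Essential prime implicants: 00-00, 101-1, 11001

NO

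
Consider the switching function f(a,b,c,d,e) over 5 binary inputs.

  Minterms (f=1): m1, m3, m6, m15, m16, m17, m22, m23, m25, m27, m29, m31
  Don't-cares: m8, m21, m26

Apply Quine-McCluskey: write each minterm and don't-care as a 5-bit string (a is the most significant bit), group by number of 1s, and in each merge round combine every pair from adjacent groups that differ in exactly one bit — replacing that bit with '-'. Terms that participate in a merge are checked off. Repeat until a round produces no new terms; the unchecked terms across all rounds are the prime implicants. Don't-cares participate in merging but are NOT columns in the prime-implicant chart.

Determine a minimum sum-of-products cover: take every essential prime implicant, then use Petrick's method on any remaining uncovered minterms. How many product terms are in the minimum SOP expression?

6

size-2^0 implicants → 00001(✓)  00011(✓)  00110(✓)  01000  01111(✓)  10000(✓)  10001(✓)  10101(✓)  10110(✓)  10111(✓)  11001(✓)  11010(✓)  11011(✓)  11101(✓)  11111(✓)
size-2^1 implicants → -0001  -0110  -1111  000-1  1-001(✓)  1-101(✓)  1-111(✓)  10-01(✓)  1000-  101-1(✓)  1011-  11-01(✓)  11-11(✓)  110-1(✓)  1101-  111-1(✓)
size-2^2 implicants → 1--01  1-1-1  11--1
Unchecked terms (primes): -0001, -0110, -1111, 000-1, 01000, 1--01, 1-1-1, 1000-, 1011-, 11--1, 1101-
Minterm coverage:
  m1 ⊆ -0001,000-1
  m3 ⊆ 000-1 [E]
  m6 ⊆ -0110 [E]
  m15 ⊆ -1111 [E]
  m16 ⊆ 1000- [E]
  m17 ⊆ -0001,1--01,1000-
  m22 ⊆ -0110,1011-
  m23 ⊆ 1-1-1,1011-
  m25 ⊆ 1--01,11--1
  m27 ⊆ 11--1,1101-
  m29 ⊆ 1--01,1-1-1,11--1
  m31 ⊆ -1111,1-1-1,11--1
E = {-0110, -1111, 000-1, 1000-}
Petrick residual → 1-1-1, 11--1
Cover = b'cde' + bcde + a'b'c'e + ace + ab'c'd' + abe  |cover|=6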